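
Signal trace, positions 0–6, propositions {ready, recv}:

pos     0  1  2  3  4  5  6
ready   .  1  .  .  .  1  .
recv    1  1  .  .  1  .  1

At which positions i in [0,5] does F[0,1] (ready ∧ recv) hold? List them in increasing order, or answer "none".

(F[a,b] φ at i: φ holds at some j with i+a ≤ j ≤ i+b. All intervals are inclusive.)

Evaluate at each i in [0,5]:
  i=0: ✓ (witness j=1)
  i=1: ✓ (witness j=1)
  i=2: ✗ (none in [2,3])
  i=3: ✗ (none in [3,4])
  i=4: ✗ (none in [4,5])
  i=5: ✗ (none in [5,6])

0, 1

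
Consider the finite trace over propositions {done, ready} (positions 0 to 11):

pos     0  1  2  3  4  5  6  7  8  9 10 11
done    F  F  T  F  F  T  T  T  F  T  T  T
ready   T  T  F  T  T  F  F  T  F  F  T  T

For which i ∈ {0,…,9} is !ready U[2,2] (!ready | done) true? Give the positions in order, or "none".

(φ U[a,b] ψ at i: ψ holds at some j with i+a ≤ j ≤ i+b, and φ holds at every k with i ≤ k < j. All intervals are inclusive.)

5, 8

Evaluate at each i in [0,9]:
  i=0: ✗ (lhs fails at k=0 before rhs at j=2)
  i=1: ✗ (no rhs in [3,3])
  i=2: ✗ (no rhs in [4,4])
  i=3: ✗ (lhs fails at k=3 before rhs at j=5)
  i=4: ✗ (lhs fails at k=4 before rhs at j=6)
  i=5: ✓ (rhs at j=7; lhs holds on [5,6])
  i=6: ✗ (lhs fails at k=7 before rhs at j=8)
  i=7: ✗ (lhs fails at k=7 before rhs at j=9)
  i=8: ✓ (rhs at j=10; lhs holds on [8,9])
  i=9: ✗ (lhs fails at k=10 before rhs at j=11)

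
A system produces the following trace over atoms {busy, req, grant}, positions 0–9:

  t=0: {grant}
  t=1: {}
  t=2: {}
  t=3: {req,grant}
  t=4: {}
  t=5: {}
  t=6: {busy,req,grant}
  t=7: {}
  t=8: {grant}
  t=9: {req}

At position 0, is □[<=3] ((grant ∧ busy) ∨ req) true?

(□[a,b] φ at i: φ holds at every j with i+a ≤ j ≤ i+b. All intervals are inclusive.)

Does not hold

Check ((grant ∧ busy) ∨ req) at every j in [0,3]:
  j=0: false
  j=1: false
  j=2: false
  j=3: true
Fails at j=0 → formula fails.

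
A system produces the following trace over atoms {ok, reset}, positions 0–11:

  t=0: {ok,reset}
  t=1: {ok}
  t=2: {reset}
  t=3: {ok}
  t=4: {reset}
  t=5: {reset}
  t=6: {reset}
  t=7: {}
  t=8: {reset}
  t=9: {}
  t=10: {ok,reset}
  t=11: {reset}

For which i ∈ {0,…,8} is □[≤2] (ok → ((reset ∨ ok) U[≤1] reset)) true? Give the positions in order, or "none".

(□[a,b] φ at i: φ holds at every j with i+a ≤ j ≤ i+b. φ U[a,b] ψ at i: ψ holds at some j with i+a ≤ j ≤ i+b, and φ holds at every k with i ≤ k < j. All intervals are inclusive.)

0, 1, 2, 3, 4, 5, 6, 7, 8

Evaluate at each i in [0,8]:
  i=0: ✓ (all of [0,2])
  i=1: ✓ (all of [1,3])
  i=2: ✓ (all of [2,4])
  i=3: ✓ (all of [3,5])
  i=4: ✓ (all of [4,6])
  i=5: ✓ (all of [5,7])
  i=6: ✓ (all of [6,8])
  i=7: ✓ (all of [7,9])
  i=8: ✓ (all of [8,10])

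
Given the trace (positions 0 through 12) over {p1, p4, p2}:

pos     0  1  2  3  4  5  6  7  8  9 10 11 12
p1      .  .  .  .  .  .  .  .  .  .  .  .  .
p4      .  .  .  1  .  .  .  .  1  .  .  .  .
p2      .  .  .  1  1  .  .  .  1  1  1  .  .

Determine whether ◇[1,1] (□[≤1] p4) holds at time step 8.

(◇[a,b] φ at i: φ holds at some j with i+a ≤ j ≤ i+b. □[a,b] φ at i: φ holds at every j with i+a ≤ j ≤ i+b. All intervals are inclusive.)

Check □[≤1] p4 at each j in [9,9]:
  j=9: fails at 9
No position in the window satisfies it → formula fails.

Does not hold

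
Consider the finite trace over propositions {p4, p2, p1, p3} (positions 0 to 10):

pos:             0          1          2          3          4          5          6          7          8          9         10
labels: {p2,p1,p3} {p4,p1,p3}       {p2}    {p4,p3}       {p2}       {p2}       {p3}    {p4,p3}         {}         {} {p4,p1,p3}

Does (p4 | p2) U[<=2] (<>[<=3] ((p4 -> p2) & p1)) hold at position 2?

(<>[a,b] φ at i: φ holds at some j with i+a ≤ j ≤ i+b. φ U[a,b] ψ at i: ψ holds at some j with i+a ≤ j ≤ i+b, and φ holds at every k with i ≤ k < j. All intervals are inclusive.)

Need some j in [2,4] with <>[<=3] ((p4 -> p2) & p1), and (p4 | p2) at every k in [2,j-1].
  j=2: <>[<=3] ((p4 -> p2) & p1) — fails (none in [2,5]).
  j=3: <>[<=3] ((p4 -> p2) & p1) — fails (none in [3,6]).
  j=4: <>[<=3] ((p4 -> p2) & p1) — fails (none in [4,7]).
No j in the window works → until fails.

No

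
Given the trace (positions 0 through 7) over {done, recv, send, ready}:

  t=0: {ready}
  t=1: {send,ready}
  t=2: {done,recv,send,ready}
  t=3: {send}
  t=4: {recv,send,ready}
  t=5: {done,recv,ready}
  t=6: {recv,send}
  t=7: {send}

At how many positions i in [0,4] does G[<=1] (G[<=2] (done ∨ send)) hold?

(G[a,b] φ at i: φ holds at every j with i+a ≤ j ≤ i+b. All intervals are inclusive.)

Evaluate at each i in [0,4]:
  i=0: ✗ (fails at j=0)
  i=1: ✓ (all of [1,2])
  i=2: ✓ (all of [2,3])
  i=3: ✓ (all of [3,4])
  i=4: ✓ (all of [4,5])
Positions where it holds: {1, 2, 3, 4} → 4.

4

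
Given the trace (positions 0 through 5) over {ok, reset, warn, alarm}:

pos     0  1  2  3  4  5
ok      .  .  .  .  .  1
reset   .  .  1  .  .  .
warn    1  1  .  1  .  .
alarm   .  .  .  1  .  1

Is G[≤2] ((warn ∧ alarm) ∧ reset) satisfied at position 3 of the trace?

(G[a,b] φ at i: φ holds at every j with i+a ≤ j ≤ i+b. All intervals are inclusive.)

No

Check ((warn ∧ alarm) ∧ reset) at every j in [3,5]:
  j=3: false
  j=4: false
  j=5: false
Fails at j=3 → formula fails.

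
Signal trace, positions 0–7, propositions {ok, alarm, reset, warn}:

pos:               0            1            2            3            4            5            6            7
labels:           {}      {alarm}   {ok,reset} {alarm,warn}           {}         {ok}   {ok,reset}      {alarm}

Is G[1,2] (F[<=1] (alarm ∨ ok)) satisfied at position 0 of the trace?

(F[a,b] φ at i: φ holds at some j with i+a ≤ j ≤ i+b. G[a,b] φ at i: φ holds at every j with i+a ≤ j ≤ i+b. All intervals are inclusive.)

True

Check F[<=1] (alarm ∨ ok) at every j in [1,2]:
  j=1: holds (witness at 1)
  j=2: holds (witness at 2)
All positions satisfy it → formula holds.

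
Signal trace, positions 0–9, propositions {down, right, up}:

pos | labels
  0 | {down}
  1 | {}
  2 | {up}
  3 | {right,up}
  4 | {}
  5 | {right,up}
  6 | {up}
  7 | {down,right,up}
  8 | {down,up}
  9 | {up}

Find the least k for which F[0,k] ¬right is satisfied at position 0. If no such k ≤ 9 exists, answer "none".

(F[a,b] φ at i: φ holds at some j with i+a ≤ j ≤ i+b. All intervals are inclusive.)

0

Scan j = 0,1,… for ¬right:
  j=0: holds
First hit at j=0, so smallest k = 0-0 = 0.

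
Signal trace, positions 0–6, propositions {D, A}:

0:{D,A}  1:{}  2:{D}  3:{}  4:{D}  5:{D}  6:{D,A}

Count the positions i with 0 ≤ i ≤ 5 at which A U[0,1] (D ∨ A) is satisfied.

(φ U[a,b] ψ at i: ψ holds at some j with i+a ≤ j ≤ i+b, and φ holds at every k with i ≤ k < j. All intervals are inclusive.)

4

Evaluate at each i in [0,5]:
  i=0: ✓ (rhs at j=0)
  i=1: ✗ (lhs fails at k=1 before rhs at j=2)
  i=2: ✓ (rhs at j=2)
  i=3: ✗ (lhs fails at k=3 before rhs at j=4)
  i=4: ✓ (rhs at j=4)
  i=5: ✓ (rhs at j=5)
Positions where it holds: {0, 2, 4, 5} → 4.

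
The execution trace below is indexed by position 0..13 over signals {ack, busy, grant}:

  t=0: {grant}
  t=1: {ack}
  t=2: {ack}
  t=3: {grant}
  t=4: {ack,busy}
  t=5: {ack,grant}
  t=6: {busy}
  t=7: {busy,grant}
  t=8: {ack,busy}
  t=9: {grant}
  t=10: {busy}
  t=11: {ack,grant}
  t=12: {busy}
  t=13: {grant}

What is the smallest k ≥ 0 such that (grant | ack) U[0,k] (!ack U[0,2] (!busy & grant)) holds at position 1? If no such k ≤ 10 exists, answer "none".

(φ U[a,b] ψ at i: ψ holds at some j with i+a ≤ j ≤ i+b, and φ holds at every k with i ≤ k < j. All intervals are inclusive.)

2

Need earliest j ≥ 1 with (!ack U[0,2] (!busy & grant)), and (grant | ack) at every k in [1,j-1].
  j=1: rhs fails.
  j=2: rhs fails.
  j=3: rhs holds; lhs holds on [1,2]. k = 2.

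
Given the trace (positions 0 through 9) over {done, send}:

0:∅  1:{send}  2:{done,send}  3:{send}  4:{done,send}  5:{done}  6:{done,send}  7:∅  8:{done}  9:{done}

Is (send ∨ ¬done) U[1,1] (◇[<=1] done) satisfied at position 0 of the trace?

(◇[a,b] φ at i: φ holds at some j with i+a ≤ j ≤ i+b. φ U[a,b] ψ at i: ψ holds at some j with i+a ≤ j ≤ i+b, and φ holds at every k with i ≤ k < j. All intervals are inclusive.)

True

Need some j in [1,1] with ◇[<=1] done, and (send ∨ ¬done) at every k in [0,j-1].
  j=1: ◇[<=1] done holds; (send ∨ ¬done) holds at every k in [0,0] → satisfied.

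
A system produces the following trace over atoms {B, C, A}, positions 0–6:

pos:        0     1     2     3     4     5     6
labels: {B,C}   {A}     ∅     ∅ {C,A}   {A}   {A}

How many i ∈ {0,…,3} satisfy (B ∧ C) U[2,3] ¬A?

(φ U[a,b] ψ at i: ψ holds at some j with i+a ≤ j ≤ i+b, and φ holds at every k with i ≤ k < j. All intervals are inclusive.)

Evaluate at each i in [0,3]:
  i=0: ✗ (lhs fails at k=1 before rhs at j=2)
  i=1: ✗ (lhs fails at k=1 before rhs at j=3)
  i=2: ✗ (no rhs in [4,5])
  i=3: ✗ (no rhs in [5,6])
Positions where it holds: {} → 0.

0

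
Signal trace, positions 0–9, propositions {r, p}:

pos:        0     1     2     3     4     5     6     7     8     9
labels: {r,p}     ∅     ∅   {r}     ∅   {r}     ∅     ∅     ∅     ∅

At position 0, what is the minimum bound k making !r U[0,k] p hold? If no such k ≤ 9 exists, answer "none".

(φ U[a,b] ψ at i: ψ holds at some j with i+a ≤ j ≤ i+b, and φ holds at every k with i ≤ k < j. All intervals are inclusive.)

Need earliest j ≥ 0 with p, and !r at every k in [0,j-1].
  j=0: rhs holds (empty prefix). k = 0.

0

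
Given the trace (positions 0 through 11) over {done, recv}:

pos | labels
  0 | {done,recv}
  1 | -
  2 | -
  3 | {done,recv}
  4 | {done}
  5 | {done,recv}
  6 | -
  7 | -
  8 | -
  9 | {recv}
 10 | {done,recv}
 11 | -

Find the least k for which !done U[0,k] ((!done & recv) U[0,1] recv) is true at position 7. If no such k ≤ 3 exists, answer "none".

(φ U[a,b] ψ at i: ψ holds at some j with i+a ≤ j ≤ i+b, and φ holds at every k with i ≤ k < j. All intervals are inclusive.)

2

Need earliest j ≥ 7 with ((!done & recv) U[0,1] recv), and !done at every k in [7,j-1].
  j=7: rhs fails.
  j=8: rhs fails.
  j=9: rhs holds; lhs holds on [7,8]. k = 2.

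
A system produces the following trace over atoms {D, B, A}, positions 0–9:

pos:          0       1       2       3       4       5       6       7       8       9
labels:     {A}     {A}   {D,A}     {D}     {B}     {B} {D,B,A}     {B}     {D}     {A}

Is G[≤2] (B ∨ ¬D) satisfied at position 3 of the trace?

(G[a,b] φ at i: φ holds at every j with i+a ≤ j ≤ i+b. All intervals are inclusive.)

Check (B ∨ ¬D) at every j in [3,5]:
  j=3: false
  j=4: true
  j=5: true
Fails at j=3 → formula fails.

No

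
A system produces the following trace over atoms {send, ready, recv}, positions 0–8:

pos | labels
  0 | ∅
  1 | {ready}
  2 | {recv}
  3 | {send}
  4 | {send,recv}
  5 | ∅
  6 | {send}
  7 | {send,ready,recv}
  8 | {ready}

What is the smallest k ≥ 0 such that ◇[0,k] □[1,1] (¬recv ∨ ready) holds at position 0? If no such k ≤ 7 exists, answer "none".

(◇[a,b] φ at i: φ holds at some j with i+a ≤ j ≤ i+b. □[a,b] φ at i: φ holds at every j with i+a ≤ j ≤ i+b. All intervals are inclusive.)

Scan j = 0,1,… for □[1,1] (¬recv ∨ ready):
  j=0: holds
First hit at j=0, so smallest k = 0-0 = 0.

0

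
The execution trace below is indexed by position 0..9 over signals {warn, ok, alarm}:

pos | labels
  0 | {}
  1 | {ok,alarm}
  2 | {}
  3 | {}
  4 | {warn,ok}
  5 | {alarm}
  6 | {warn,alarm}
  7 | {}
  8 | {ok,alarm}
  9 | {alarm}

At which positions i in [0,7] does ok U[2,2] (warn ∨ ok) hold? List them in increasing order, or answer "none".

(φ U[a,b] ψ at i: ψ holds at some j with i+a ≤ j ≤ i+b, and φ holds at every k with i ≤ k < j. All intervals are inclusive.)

Evaluate at each i in [0,7]:
  i=0: ✗ (no rhs in [2,2])
  i=1: ✗ (no rhs in [3,3])
  i=2: ✗ (lhs fails at k=2 before rhs at j=4)
  i=3: ✗ (no rhs in [5,5])
  i=4: ✗ (lhs fails at k=5 before rhs at j=6)
  i=5: ✗ (no rhs in [7,7])
  i=6: ✗ (lhs fails at k=6 before rhs at j=8)
  i=7: ✗ (no rhs in [9,9])

none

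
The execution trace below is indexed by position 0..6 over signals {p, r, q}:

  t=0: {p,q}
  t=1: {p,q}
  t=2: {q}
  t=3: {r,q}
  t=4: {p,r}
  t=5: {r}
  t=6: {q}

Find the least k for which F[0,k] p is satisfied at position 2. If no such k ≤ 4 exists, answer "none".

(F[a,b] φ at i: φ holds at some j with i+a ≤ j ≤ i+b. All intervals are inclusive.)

2

Scan j = 2,3,… for p:
  j=2: fails
  j=3: fails
  j=4: holds
First hit at j=4, so smallest k = 4-2 = 2.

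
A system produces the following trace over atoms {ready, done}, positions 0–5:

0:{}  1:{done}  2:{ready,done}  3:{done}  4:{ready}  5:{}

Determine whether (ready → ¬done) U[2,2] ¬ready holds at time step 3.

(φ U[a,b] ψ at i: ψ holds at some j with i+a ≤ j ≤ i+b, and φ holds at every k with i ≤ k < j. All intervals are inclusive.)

Need some j in [5,5] with ¬ready, and (ready → ¬done) at every k in [3,j-1].
  j=5: ¬ready holds; (ready → ¬done) holds at every k in [3,4] → satisfied.

True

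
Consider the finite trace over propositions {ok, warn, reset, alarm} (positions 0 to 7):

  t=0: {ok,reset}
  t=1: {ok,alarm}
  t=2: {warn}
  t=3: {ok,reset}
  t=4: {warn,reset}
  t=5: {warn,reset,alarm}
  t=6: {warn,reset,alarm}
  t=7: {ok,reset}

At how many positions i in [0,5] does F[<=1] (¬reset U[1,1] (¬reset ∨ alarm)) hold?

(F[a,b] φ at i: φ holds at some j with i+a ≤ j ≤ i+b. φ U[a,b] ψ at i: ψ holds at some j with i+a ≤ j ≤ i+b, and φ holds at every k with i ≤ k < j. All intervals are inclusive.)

Evaluate at each i in [0,5]:
  i=0: ✓ (witness j=1)
  i=1: ✓ (witness j=1)
  i=2: ✗ (none in [2,3])
  i=3: ✗ (none in [3,4])
  i=4: ✗ (none in [4,5])
  i=5: ✗ (none in [5,6])
Positions where it holds: {0, 1} → 2.

2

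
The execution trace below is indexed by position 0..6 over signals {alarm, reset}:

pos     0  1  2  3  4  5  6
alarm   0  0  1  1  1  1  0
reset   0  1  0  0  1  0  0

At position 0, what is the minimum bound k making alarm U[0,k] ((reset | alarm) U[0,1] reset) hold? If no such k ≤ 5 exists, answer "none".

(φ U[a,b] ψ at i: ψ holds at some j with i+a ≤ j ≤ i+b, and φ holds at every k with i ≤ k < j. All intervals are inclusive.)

Need earliest j ≥ 0 with ((reset | alarm) U[0,1] reset), and alarm at every k in [0,j-1].
  j=0: rhs fails.
  j=1: rhs holds but lhs fails at k=0.
  j=2: rhs fails.
  j=3: rhs holds but lhs fails at k=0.
  j=4: rhs holds but lhs fails at k=0.
  j=5: rhs fails.
No witness within the range → none.

none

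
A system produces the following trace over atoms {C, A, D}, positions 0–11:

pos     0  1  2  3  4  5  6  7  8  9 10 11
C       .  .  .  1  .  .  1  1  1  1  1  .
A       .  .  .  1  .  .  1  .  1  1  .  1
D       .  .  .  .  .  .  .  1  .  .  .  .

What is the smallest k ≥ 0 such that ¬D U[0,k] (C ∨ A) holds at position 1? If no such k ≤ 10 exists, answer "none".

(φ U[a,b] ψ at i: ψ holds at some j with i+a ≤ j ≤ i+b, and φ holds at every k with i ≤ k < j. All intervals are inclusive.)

2

Need earliest j ≥ 1 with (C ∨ A), and ¬D at every k in [1,j-1].
  j=1: rhs fails.
  j=2: rhs fails.
  j=3: rhs holds; lhs holds on [1,2]. k = 2.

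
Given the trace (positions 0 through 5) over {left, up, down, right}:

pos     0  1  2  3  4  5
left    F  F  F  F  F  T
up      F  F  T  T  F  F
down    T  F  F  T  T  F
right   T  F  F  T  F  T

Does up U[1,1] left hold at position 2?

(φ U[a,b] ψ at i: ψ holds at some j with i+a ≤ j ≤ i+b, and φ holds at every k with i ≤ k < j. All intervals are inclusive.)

Need some j in [3,3] with left, and up at every k in [2,j-1].
  j=3: left false.
No j in the window works → until fails.

Does not hold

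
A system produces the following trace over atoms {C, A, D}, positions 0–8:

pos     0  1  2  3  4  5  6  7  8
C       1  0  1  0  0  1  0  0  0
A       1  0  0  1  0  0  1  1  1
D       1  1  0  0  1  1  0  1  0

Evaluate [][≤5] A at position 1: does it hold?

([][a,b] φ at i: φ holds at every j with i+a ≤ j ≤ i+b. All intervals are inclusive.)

No

Check A at every j in [1,6]:
  j=1: false
  j=2: false
  j=3: true
  j=4: false
  j=5: false
  j=6: true
Fails at j=1 → formula fails.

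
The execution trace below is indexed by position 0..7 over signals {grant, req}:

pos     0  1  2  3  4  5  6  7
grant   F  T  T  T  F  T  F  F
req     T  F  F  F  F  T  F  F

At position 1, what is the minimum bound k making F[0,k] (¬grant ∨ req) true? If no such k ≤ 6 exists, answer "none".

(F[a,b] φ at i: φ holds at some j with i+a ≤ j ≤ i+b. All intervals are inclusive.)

Scan j = 1,2,… for (¬grant ∨ req):
  j=1: fails
  j=2: fails
  j=3: fails
  j=4: holds
First hit at j=4, so smallest k = 4-1 = 3.

3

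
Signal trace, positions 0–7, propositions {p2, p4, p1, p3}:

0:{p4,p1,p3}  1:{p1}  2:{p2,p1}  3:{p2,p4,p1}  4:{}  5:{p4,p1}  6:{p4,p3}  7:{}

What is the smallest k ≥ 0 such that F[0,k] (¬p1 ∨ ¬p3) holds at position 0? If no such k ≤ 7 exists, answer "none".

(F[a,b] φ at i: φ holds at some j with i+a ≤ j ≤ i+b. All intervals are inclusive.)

1

Scan j = 0,1,… for (¬p1 ∨ ¬p3):
  j=0: fails
  j=1: holds
First hit at j=1, so smallest k = 1-0 = 1.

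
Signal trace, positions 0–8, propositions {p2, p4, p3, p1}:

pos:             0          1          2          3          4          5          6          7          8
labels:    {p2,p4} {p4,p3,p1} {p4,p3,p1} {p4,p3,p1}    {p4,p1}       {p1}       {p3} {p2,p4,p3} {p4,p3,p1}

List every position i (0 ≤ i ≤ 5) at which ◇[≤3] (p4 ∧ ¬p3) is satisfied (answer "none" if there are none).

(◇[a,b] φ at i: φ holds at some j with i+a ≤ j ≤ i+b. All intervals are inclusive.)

0, 1, 2, 3, 4

Evaluate at each i in [0,5]:
  i=0: ✓ (witness j=0)
  i=1: ✓ (witness j=4)
  i=2: ✓ (witness j=4)
  i=3: ✓ (witness j=4)
  i=4: ✓ (witness j=4)
  i=5: ✗ (none in [5,8])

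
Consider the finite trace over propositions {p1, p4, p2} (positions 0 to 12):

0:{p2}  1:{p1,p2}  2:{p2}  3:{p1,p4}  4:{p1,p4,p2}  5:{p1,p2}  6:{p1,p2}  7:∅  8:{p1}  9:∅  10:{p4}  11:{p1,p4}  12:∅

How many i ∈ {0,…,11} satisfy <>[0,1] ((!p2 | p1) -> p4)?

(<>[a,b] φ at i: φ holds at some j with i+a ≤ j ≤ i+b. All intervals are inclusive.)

Evaluate at each i in [0,11]:
  i=0: ✓ (witness j=0)
  i=1: ✓ (witness j=2)
  i=2: ✓ (witness j=2)
  i=3: ✓ (witness j=3)
  i=4: ✓ (witness j=4)
  i=5: ✗ (none in [5,6])
  i=6: ✗ (none in [6,7])
  i=7: ✗ (none in [7,8])
  i=8: ✗ (none in [8,9])
  i=9: ✓ (witness j=10)
  i=10: ✓ (witness j=10)
  i=11: ✓ (witness j=11)
Positions where it holds: {0, 1, 2, 3, 4, 9, 10, 11} → 8.

8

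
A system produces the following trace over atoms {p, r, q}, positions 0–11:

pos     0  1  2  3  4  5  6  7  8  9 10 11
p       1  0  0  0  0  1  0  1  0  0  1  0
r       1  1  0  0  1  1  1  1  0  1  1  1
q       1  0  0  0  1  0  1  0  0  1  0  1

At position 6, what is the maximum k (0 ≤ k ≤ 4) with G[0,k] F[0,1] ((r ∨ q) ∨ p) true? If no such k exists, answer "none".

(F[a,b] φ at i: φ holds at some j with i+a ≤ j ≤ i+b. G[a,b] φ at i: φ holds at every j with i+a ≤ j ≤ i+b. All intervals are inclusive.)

4

F[0,1] ((r ∨ q) ∨ p) must hold from j=6 onward; find where it first fails.
  j=6: holds
  j=7: holds
  j=8: holds
  j=9: holds
  j=10: holds
Holds through j=10; largest k = 4.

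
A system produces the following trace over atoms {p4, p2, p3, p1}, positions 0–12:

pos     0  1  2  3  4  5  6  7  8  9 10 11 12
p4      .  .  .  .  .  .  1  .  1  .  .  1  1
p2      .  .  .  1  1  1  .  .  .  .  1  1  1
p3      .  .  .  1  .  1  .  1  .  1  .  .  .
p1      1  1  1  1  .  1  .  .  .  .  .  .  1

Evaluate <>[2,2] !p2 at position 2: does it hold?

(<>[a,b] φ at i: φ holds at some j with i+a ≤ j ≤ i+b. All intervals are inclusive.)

Check !p2 at each j in [4,4]:
  j=4: false
No position in the window satisfies it → formula fails.

Does not hold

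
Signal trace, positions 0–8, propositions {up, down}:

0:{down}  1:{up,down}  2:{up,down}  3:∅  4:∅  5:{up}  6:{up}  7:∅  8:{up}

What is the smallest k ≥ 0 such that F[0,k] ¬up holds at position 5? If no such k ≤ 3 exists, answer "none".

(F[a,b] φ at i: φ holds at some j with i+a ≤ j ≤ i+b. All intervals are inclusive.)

2

Scan j = 5,6,… for ¬up:
  j=5: fails
  j=6: fails
  j=7: holds
First hit at j=7, so smallest k = 7-5 = 2.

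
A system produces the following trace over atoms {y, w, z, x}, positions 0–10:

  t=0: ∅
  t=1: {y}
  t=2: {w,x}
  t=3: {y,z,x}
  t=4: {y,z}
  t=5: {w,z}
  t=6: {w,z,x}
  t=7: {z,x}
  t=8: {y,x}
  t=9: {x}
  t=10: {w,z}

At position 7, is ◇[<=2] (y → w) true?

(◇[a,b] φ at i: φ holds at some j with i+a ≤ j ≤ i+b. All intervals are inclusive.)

Check (y → w) at each j in [7,9]:
  j=7: true
  j=8: false
  j=9: true
Found at j=7 → formula holds.

Holds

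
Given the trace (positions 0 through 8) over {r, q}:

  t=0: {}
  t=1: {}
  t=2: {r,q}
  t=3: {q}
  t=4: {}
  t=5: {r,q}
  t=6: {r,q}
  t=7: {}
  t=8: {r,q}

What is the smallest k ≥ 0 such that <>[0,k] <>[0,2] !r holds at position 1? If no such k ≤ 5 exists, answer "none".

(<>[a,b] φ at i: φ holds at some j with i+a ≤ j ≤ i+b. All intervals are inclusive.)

Scan j = 1,2,… for <>[0,2] !r:
  j=1: holds
First hit at j=1, so smallest k = 1-1 = 0.

0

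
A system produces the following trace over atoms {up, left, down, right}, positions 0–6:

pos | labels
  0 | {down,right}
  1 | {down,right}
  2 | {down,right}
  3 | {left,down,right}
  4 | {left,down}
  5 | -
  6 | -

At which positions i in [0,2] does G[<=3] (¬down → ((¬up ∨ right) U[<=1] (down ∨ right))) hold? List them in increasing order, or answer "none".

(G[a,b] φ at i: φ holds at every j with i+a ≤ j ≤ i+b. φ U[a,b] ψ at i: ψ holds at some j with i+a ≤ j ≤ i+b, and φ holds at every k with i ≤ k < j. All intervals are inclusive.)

Evaluate at each i in [0,2]:
  i=0: ✓ (all of [0,3])
  i=1: ✓ (all of [1,4])
  i=2: ✗ (fails at j=5)

0, 1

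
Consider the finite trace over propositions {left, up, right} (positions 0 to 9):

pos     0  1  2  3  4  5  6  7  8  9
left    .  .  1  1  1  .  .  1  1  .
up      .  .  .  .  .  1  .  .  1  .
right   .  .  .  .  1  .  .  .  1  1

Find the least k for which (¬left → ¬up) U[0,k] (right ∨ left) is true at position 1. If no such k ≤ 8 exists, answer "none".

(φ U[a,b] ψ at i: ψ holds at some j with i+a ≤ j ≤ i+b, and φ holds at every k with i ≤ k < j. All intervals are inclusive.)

1

Need earliest j ≥ 1 with (right ∨ left), and (¬left → ¬up) at every k in [1,j-1].
  j=1: rhs fails.
  j=2: rhs holds; lhs holds on [1,1]. k = 1.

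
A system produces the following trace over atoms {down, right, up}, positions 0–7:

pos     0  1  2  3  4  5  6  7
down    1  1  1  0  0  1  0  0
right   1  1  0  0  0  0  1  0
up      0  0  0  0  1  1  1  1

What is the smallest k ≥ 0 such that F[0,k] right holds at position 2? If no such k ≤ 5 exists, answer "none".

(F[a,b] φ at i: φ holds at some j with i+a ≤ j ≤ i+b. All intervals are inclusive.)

Scan j = 2,3,… for right:
  j=2: fails
  j=3: fails
  j=4: fails
  j=5: fails
  j=6: holds
First hit at j=6, so smallest k = 6-2 = 4.

4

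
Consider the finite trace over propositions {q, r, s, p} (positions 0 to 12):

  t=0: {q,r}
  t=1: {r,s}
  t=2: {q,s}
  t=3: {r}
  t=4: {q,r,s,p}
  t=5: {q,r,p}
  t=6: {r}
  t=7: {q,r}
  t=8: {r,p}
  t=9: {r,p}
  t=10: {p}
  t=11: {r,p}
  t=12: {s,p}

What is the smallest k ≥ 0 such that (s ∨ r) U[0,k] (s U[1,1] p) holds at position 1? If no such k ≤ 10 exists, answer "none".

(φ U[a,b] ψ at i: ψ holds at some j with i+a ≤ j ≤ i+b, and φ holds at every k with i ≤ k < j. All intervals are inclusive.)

Need earliest j ≥ 1 with (s U[1,1] p), and (s ∨ r) at every k in [1,j-1].
  j=1: rhs fails.
  j=2: rhs fails.
  j=3: rhs fails.
  j=4: rhs holds; lhs holds on [1,3]. k = 3.

3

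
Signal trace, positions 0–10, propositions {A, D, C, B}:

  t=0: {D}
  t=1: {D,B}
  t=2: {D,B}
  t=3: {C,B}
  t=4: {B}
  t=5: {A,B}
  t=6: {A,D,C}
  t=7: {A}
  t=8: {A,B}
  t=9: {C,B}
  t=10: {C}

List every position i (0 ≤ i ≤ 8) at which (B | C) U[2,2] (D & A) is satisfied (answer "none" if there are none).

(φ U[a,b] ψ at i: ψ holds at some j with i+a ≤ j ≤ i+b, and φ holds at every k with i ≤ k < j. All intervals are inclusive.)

Evaluate at each i in [0,8]:
  i=0: ✗ (no rhs in [2,2])
  i=1: ✗ (no rhs in [3,3])
  i=2: ✗ (no rhs in [4,4])
  i=3: ✗ (no rhs in [5,5])
  i=4: ✓ (rhs at j=6; lhs holds on [4,5])
  i=5: ✗ (no rhs in [7,7])
  i=6: ✗ (no rhs in [8,8])
  i=7: ✗ (no rhs in [9,9])
  i=8: ✗ (no rhs in [10,10])

4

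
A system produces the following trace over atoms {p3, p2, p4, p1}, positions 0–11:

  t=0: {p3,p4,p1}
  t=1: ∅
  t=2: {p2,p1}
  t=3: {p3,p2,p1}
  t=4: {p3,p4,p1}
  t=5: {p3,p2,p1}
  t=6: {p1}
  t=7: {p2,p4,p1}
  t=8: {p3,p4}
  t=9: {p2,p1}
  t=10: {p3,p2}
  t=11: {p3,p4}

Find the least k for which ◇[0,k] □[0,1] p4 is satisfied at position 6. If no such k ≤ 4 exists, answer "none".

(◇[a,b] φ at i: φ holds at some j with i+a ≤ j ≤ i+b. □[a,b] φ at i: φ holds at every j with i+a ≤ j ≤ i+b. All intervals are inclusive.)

1

Scan j = 6,7,… for □[0,1] p4:
  j=6: fails
  j=7: holds
First hit at j=7, so smallest k = 7-6 = 1.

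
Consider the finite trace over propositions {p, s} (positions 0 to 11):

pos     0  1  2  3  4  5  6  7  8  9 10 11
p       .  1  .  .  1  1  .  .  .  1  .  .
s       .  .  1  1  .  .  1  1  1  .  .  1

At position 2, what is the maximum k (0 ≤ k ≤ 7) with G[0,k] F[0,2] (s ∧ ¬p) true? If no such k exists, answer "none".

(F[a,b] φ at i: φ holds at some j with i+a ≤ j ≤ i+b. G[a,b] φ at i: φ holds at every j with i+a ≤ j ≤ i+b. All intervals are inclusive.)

F[0,2] (s ∧ ¬p) must hold from j=2 onward; find where it first fails.
  j=2: holds
  j=3: holds
  j=4: holds
  j=5: holds
  j=6: holds
  j=7: holds
  j=8: holds
  j=9: holds
Holds through j=9; largest k = 7.

7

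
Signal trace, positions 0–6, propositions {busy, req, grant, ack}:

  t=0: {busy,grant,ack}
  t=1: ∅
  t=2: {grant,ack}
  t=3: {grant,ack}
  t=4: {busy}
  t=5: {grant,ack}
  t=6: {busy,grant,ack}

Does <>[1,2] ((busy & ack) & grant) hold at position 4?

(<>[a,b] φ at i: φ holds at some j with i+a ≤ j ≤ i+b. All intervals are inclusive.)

Check ((busy & ack) & grant) at each j in [5,6]:
  j=5: false
  j=6: true
Found at j=6 → formula holds.

Yes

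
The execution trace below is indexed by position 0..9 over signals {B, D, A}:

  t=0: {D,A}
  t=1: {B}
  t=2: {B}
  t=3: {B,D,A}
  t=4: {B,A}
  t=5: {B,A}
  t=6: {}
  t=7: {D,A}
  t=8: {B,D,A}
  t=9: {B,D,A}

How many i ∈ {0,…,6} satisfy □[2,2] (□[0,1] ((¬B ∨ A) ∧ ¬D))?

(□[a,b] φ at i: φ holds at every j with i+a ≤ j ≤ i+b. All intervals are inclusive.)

2

Evaluate at each i in [0,6]:
  i=0: ✗ (fails at j=2)
  i=1: ✗ (fails at j=3)
  i=2: ✓ (all of [4,4])
  i=3: ✓ (all of [5,5])
  i=4: ✗ (fails at j=6)
  i=5: ✗ (fails at j=7)
  i=6: ✗ (fails at j=8)
Positions where it holds: {2, 3} → 2.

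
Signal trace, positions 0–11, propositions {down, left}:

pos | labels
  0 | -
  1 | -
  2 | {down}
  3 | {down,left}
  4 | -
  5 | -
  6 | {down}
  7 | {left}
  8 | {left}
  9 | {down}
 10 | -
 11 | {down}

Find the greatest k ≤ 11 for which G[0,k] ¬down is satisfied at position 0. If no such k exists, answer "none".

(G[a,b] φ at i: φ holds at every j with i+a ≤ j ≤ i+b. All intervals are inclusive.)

¬down must hold from j=0 onward; find where it first fails.
  j=0: holds
  j=1: holds
  j=2: fails
Holds on [0,1], so largest k = 1.

1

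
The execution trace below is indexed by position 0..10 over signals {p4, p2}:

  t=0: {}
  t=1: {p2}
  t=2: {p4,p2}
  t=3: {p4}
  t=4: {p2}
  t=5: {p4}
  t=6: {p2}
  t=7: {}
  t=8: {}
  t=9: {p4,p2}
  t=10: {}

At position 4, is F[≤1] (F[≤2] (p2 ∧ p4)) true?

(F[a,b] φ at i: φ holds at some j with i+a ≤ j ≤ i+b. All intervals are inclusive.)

Check F[≤2] (p2 ∧ p4) at each j in [4,5]:
  j=4: fails (none in [4,6])
  j=5: fails (none in [5,7])
No position in the window satisfies it → formula fails.

No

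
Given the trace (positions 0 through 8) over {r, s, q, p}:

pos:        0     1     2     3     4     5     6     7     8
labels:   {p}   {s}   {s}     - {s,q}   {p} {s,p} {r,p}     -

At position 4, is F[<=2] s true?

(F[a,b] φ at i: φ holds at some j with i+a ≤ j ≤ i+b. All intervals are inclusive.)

Holds

Check s at each j in [4,6]:
  j=4: true
  j=5: false
  j=6: true
Found at j=4 → formula holds.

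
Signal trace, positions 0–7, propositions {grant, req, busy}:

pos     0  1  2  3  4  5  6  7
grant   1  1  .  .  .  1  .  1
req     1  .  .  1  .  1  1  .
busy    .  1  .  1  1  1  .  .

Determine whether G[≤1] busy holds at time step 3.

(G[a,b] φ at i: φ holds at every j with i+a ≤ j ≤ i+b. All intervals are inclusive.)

True

Check busy at every j in [3,4]:
  j=3: true
  j=4: true
All positions satisfy it → formula holds.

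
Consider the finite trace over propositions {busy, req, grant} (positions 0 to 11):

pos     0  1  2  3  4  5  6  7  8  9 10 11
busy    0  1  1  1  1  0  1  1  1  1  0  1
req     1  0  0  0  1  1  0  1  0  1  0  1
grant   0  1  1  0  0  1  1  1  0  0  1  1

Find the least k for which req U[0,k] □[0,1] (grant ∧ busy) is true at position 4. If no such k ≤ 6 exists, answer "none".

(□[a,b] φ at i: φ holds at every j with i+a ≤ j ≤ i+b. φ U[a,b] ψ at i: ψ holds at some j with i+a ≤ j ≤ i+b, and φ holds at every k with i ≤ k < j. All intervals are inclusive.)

Need earliest j ≥ 4 with □[0,1] (grant ∧ busy), and req at every k in [4,j-1].
  j=4: rhs fails.
  j=5: rhs fails.
  j=6: rhs holds; lhs holds on [4,5]. k = 2.

2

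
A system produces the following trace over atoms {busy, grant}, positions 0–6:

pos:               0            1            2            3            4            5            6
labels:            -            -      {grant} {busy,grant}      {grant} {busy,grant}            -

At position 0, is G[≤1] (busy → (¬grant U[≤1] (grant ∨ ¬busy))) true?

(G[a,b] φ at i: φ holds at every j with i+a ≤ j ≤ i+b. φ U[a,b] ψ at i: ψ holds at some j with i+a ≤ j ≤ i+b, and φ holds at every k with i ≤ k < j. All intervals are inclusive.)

True

Check (busy → (¬grant U[≤1] (grant ∨ ¬busy))) at every j in [0,1]:
  j=0: antecedent false → ✓
  j=1: antecedent false → ✓
All positions satisfy it → formula holds.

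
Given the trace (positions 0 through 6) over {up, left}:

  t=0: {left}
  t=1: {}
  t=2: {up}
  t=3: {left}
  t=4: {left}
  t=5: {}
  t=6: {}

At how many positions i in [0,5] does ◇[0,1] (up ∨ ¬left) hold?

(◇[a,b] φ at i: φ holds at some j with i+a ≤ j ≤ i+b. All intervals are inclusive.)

5

Evaluate at each i in [0,5]:
  i=0: ✓ (witness j=1)
  i=1: ✓ (witness j=1)
  i=2: ✓ (witness j=2)
  i=3: ✗ (none in [3,4])
  i=4: ✓ (witness j=5)
  i=5: ✓ (witness j=5)
Positions where it holds: {0, 1, 2, 4, 5} → 5.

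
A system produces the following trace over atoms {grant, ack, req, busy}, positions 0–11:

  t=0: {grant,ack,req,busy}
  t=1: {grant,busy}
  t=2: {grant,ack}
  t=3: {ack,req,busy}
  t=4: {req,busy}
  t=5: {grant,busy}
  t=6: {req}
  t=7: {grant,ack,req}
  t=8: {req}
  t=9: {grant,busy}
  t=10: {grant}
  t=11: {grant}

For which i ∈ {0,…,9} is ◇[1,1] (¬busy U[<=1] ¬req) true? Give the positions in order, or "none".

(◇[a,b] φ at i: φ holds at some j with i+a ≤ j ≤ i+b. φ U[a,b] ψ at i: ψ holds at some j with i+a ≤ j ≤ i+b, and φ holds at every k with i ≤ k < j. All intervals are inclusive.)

0, 1, 4, 7, 8, 9

Evaluate at each i in [0,9]:
  i=0: ✓ (witness j=1)
  i=1: ✓ (witness j=2)
  i=2: ✗ (none in [3,3])
  i=3: ✗ (none in [4,4])
  i=4: ✓ (witness j=5)
  i=5: ✗ (none in [6,6])
  i=6: ✗ (none in [7,7])
  i=7: ✓ (witness j=8)
  i=8: ✓ (witness j=9)
  i=9: ✓ (witness j=10)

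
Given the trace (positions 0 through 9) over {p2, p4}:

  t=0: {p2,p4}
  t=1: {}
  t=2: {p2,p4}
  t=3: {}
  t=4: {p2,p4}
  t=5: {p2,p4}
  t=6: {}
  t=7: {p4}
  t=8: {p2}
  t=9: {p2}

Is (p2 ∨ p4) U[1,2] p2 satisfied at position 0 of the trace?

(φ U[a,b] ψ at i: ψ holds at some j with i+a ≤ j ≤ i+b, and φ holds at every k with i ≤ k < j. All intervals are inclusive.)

Need some j in [1,2] with p2, and (p2 ∨ p4) at every k in [0,j-1].
  j=1: p2 false.
  j=2: p2 holds, but (p2 ∨ p4) fails at k=1 → not this j.
No j in the window works → until fails.

False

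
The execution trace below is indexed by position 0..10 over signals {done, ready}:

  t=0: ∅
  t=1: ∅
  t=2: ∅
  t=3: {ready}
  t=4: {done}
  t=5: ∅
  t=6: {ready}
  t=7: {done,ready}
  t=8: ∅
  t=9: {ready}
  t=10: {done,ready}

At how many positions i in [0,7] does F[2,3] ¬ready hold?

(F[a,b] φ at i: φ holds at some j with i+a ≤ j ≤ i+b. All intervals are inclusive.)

Evaluate at each i in [0,7]:
  i=0: ✓ (witness j=2)
  i=1: ✓ (witness j=4)
  i=2: ✓ (witness j=4)
  i=3: ✓ (witness j=5)
  i=4: ✗ (none in [6,7])
  i=5: ✓ (witness j=8)
  i=6: ✓ (witness j=8)
  i=7: ✗ (none in [9,10])
Positions where it holds: {0, 1, 2, 3, 5, 6} → 6.

6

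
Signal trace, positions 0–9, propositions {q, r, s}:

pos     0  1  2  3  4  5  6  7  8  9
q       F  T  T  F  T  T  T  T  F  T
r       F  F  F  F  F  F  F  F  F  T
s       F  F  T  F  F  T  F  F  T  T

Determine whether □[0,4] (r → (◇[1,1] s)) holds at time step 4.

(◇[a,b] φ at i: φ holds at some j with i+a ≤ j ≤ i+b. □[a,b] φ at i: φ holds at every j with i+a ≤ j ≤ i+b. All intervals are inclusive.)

Check (r → (◇[1,1] s)) at every j in [4,8]:
  j=4: antecedent false → ✓
  j=5: antecedent false → ✓
  j=6: antecedent false → ✓
  j=7: antecedent false → ✓
  j=8: antecedent false → ✓
All positions satisfy it → formula holds.

Yes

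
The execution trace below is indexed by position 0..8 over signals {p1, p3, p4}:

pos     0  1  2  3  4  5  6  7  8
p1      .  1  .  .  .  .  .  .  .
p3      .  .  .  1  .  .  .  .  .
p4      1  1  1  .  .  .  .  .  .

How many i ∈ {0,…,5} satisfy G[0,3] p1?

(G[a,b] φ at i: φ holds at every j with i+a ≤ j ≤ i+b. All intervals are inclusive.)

Evaluate at each i in [0,5]:
  i=0: ✗ (fails at j=0)
  i=1: ✗ (fails at j=2)
  i=2: ✗ (fails at j=2)
  i=3: ✗ (fails at j=3)
  i=4: ✗ (fails at j=4)
  i=5: ✗ (fails at j=5)
Positions where it holds: {} → 0.

0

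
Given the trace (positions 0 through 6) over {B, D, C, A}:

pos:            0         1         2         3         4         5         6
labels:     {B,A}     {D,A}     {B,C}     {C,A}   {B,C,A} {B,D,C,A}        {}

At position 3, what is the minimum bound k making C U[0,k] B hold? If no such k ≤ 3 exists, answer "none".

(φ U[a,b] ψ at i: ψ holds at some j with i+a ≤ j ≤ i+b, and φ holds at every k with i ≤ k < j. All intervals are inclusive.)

1

Need earliest j ≥ 3 with B, and C at every k in [3,j-1].
  j=3: rhs fails.
  j=4: rhs holds; lhs holds on [3,3]. k = 1.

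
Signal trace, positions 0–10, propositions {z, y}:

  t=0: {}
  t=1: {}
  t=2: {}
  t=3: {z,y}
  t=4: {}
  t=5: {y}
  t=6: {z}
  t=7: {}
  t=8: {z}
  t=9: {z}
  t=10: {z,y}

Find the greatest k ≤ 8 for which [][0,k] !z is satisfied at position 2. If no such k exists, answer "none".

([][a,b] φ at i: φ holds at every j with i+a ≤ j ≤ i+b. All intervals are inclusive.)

0

!z must hold from j=2 onward; find where it first fails.
  j=2: holds
  j=3: fails
Holds on [2,2], so largest k = 0.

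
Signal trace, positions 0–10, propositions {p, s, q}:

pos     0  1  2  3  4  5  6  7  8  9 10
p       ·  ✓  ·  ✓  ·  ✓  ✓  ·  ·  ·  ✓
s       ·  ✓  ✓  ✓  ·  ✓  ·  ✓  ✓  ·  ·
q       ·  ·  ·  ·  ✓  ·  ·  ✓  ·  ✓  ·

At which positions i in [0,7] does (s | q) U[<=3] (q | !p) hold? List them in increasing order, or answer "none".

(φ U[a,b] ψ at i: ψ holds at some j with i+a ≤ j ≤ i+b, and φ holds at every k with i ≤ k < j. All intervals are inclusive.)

Evaluate at each i in [0,7]:
  i=0: ✓ (rhs at j=0)
  i=1: ✓ (rhs at j=2; lhs holds on [1,1])
  i=2: ✓ (rhs at j=2)
  i=3: ✓ (rhs at j=4; lhs holds on [3,3])
  i=4: ✓ (rhs at j=4)
  i=5: ✗ (lhs fails at k=6 before rhs at j=7)
  i=6: ✗ (lhs fails at k=6 before rhs at j=7)
  i=7: ✓ (rhs at j=7)

0, 1, 2, 3, 4, 7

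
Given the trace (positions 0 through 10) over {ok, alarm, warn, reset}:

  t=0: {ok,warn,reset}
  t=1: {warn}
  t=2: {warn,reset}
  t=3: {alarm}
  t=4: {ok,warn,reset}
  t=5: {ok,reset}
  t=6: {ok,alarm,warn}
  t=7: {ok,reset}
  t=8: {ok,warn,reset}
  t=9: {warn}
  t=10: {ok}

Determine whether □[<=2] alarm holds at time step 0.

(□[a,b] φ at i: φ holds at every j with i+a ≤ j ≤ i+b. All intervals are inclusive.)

Check alarm at every j in [0,2]:
  j=0: false
  j=1: false
  j=2: false
Fails at j=0 → formula fails.

Does not hold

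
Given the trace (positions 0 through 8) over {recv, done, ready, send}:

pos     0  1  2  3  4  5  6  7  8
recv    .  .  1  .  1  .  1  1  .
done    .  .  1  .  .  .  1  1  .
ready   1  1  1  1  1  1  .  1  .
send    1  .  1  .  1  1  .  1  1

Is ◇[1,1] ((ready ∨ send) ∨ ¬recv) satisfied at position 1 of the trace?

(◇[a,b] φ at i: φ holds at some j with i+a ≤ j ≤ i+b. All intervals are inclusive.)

Check ((ready ∨ send) ∨ ¬recv) at each j in [2,2]:
  j=2: true
Found at j=2 → formula holds.

True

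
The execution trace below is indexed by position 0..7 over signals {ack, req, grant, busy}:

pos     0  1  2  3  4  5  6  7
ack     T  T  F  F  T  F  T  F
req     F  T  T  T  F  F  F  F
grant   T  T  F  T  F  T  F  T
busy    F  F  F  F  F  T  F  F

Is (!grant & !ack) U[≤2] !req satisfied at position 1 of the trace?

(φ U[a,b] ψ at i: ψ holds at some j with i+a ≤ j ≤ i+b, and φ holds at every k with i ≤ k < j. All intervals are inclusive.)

Does not hold

Need some j in [1,3] with !req, and (!grant & !ack) at every k in [1,j-1].
  j=1: !req false.
  j=2: !req false.
  j=3: !req false.
No j in the window works → until fails.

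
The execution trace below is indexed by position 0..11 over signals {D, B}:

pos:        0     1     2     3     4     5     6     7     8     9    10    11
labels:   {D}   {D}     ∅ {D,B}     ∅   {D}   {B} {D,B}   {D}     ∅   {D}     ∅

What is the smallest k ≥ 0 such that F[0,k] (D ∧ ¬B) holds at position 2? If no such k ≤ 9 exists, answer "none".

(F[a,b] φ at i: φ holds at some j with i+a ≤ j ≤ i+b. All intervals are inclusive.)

3

Scan j = 2,3,… for (D ∧ ¬B):
  j=2: fails
  j=3: fails
  j=4: fails
  j=5: holds
First hit at j=5, so smallest k = 5-2 = 3.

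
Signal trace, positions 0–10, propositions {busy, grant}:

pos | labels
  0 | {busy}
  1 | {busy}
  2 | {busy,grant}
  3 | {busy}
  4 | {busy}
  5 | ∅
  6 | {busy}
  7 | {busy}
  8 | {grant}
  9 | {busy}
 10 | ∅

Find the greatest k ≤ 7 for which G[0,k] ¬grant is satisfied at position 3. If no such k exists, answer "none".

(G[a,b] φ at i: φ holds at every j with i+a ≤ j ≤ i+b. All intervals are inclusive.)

4

¬grant must hold from j=3 onward; find where it first fails.
  j=3: holds
  j=4: holds
  j=5: holds
  j=6: holds
  j=7: holds
  j=8: fails
Holds on [3,7], so largest k = 4.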